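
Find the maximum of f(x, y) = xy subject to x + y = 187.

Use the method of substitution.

Substitute y = 187 - x into f(x,y) = xy:
g(x) = x(187 - x) = 187x - x^2
g'(x) = 187 - 2x = 0  =>  x = 187/2
y = 187 - 187/2 = 187/2
Maximum value = (187/2) * (187/2) = 34969/4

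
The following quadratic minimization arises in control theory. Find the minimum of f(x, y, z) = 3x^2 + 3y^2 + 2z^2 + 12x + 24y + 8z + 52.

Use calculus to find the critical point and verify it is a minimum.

f(x,y,z) = 3x^2 + 3y^2 + 2z^2 + 12x + 24y + 8z + 52
df/dx = 6x + (12) = 0 => x = -2
df/dy = 6y + (24) = 0 => y = -4
df/dz = 4z + (8) = 0 => z = -2
f(-2,-4,-2) = 3*(-2)^2 + 3*(-4)^2 + 2*(-2)^2 + 12*(-2) + 24*(-4) + 8*(-2) + 52 = -16
Hessian is diagonal with entries 6, 6, 4 > 0, confirmed minimum.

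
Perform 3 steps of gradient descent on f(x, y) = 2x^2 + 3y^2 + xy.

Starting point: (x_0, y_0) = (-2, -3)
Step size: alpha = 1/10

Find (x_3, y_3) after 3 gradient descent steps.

f(x,y) = 2x^2 + 3y^2 + xy
grad_x = 4x + 1y, grad_y = 6y + 1x
Step 1: grad = (-11, -20), (-9/10, -1)
Step 2: grad = (-23/5, -69/10), (-11/25, -31/100)
Step 3: grad = (-207/100, -23/10), (-233/1000, -2/25)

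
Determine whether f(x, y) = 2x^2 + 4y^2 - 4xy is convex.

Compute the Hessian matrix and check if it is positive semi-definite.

f(x,y) = 2x^2 + 4y^2 - 4xy
Hessian H = [[4, -4], [-4, 8]]
trace(H) = 12, det(H) = 16
Eigenvalues: (12 +/- sqrt(80)) / 2 = 10.47, 1.528
Since both eigenvalues > 0, f is convex.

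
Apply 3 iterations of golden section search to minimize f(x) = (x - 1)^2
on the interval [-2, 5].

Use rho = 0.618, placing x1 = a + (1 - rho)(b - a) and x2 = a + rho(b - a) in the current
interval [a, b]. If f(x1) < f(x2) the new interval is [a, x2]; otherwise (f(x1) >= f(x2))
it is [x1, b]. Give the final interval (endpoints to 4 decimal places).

Golden section search for min of f(x) = (x - 1)^2 on [-2, 5].
Each step: x1 = a + (1 - rho)(b - a), x2 = a + rho(b - a); if f(x1) < f(x2) keep [a, x2], otherwise keep [x1, b].
Step 1: [-2.0000, 5.0000], x1=0.6740 (f=0.1063), x2=2.3260 (f=1.7583); f(x1) < f(x2) => keep [-2.0000, 2.3260]
Step 2: [-2.0000, 2.3260], x1=-0.3475 (f=1.8157), x2=0.6735 (f=0.1066); f(x1) > f(x2) => keep [-0.3475, 2.3260]
Step 3: [-0.3475, 2.3260], x1=0.6738 (f=0.1064), x2=1.3047 (f=0.0929); f(x1) > f(x2) => keep [0.6738, 2.3260]
Final interval: [0.6738, 2.3260]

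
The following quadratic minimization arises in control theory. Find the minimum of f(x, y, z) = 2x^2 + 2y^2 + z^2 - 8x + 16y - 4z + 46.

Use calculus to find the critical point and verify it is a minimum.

f(x,y,z) = 2x^2 + 2y^2 + z^2 - 8x + 16y - 4z + 46
df/dx = 4x + (-8) = 0 => x = 2
df/dy = 4y + (16) = 0 => y = -4
df/dz = 2z + (-4) = 0 => z = 2
f(2,-4,2) = 2*(2)^2 + 2*(-4)^2 + 1*(2)^2 + -8*(2) + 16*(-4) + -4*(2) + 46 = 2
Hessian is diagonal with entries 4, 4, 2 > 0, confirmed minimum.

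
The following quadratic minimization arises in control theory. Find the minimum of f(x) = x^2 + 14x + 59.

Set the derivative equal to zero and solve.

f(x) = x^2 + 14x + 59
f'(x) = 2x + (14) = 0
x = -14/2 = -7
f(-7) = 10
Since f''(x) = 2 > 0, this is a minimum.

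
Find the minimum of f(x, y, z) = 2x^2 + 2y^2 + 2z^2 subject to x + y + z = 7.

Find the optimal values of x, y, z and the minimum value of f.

Using Lagrange multipliers on f = 2x^2 + 2y^2 + 2z^2 with constraint x + y + z = 7:
Conditions: 2*2*x = lambda, 2*2*y = lambda, 2*2*z = lambda
So x = lambda/4, y = lambda/4, z = lambda/4
Substituting into constraint: lambda * (3/4) = 7
lambda = 28/3
x = 7/3, y = 7/3, z = 7/3
Minimum value = 98/3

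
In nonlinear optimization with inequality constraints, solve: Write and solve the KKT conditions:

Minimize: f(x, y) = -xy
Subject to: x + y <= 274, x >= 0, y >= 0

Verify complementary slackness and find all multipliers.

Problem: min -xy s.t. x + y <= 274 (multiplier lambda), x >= 0 (mu_x), y >= 0 (mu_y)
KKT stationarity: -y + lambda - mu_x = 0, -x + lambda - mu_y = 0, with lambda, mu_x, mu_y >= 0
Complementary slackness: lambda*(x + y - 274) = 0, mu_x*x = 0, mu_y*y = 0
If lambda = 0: y = -mu_x <= 0 and x = -mu_y <= 0 force x = y = 0 with f = 0; but x = y = 137 is feasible with f = -18769 < 0, so this is not the minimum. Hence lambda > 0 and x + y = 274.
Try x > 0, y > 0 (so mu_x = mu_y = 0): y = lambda, x = lambda => x = y = lambda
x + y = 274 => 2*lambda = 274 => lambda = 137
x* = y* = 137 > 0, consistent with mu_x = mu_y = 0.
(Any feasible point with x = 0 or y = 0 has f = 0 > -18769, so the minimum is not on those boundaries.)
min(-xy) = -18769 (i.e. max xy = 18769)
Multipliers: lambda = 137, mu_x = 0, mu_y = 0
Complementary slackness: lambda*(x + y - 274) = 137*(137 + 137 - 274) = 0, mu_x*x = 0*137 = 0, mu_y*y = 0*137 = 0. Satisfied.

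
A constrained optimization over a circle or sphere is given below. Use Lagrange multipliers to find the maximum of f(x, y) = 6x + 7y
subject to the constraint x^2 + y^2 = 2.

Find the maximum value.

Set up Lagrange conditions: grad f = lambda * grad g
  6 = 2*lambda*x
  7 = 2*lambda*y
From these: x/y = 6/7, so x = 6t, y = 7t for some t.
Substitute into constraint: (6t)^2 + (7t)^2 = 2
  t^2 * 85 = 2
  t = sqrt(2/85)
Maximum = 6*x + 7*y = (6^2 + 7^2)*t = 85 * sqrt(2/85) = sqrt(170)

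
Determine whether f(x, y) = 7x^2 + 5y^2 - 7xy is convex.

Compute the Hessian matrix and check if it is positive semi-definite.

f(x,y) = 7x^2 + 5y^2 - 7xy
Hessian H = [[14, -7], [-7, 10]]
trace(H) = 24, det(H) = 91
Eigenvalues: (24 +/- sqrt(212)) / 2 = 19.28, 4.72
Since both eigenvalues > 0, f is convex.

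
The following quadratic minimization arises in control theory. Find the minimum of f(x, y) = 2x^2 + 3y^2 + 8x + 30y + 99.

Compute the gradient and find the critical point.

f(x,y) = 2x^2 + 3y^2 + 8x + 30y + 99
df/dx = 4x + (8) = 0  =>  x = -2
df/dy = 6y + (30) = 0  =>  y = -5
f(-2, -5) = 2*(-2)^2 + 3*(-5)^2 + 8*(-2) + 30*(-5) + 99 = 16
Hessian is diagonal with entries 4, 6 > 0, so this is a minimum.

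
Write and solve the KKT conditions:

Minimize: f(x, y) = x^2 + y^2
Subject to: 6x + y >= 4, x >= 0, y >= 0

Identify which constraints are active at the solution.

KKT conditions for min x^2 + y^2 s.t. 6x + 1y >= 4, x >= 0, y >= 0:
Stationarity: 2x = mu*6 + mu_x, 2y = mu*1 + mu_y, with mu, mu_x, mu_y >= 0
Complementary slackness: mu*(6x + y - 4) = 0, mu_x*x = 0, mu_y*y = 0
(0, 0) is infeasible (6*0 + 1*0 < 4), so if mu = 0 stationarity would force x = mu_x/2 >= 0, y = mu_y/2 >= 0 with mu_x*x = mu_y*y = 0, i.e. x = y = 0: contradiction. Hence mu > 0 and 6x + y = 4 is active.
Try x > 0, y > 0 (so mu_x = mu_y = 0): x = 6*mu/2, y = 1*mu/2
Substitute: 6*(6*mu/2) + 1*(1*mu/2) = 4
  mu*37/2 = 4 => mu = 8/37
x* = 24/37 > 0, y* = 4/37 > 0, consistent with mu_x = mu_y = 0.
f is convex and the constraints are linear, so this KKT point is the global minimum.
f* = 16/37
Active constraints: 6x + y >= 4 (holds with equality, mu = 8/37 > 0); x >= 0 and y >= 0 are inactive (mu_x = mu_y = 0).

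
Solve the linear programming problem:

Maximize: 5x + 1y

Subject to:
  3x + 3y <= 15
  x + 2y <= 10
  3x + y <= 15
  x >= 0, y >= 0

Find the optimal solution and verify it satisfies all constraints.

Feasible vertices: (0, 0), (0, 5), (5, 0)
Objective 5x + 1y at each vertex:
  (0, 0): 0
  (0, 5): 5
  (5, 0): 25
Maximum is 25 at (5, 0).
Verify constraints at (x, y) = (5, 0):
  3*5 + 3*0 = 15 <= 15 (active)
  1*5 + 2*0 = 5 <= 10
  3*5 + 1*0 = 15 <= 15 (active)
  x = 5 >= 0, y = 0 >= 0. All constraints satisfied.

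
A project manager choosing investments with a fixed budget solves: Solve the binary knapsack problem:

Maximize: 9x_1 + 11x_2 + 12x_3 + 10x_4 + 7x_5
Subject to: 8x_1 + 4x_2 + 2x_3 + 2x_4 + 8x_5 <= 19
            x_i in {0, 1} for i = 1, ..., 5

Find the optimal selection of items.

Items: item 1 (v=9, w=8), item 2 (v=11, w=4), item 3 (v=12, w=2), item 4 (v=10, w=2), item 5 (v=7, w=8)
Capacity: 19
Checking all 32 subsets (w = total weight, v = total value):
  {}: w = 0, v = 0
  {1}: w = 8, v = 9
  {2}: w = 4, v = 11
  {3}: w = 2, v = 12
  {4}: w = 2, v = 10
  {5}: w = 8, v = 7
  {1, 2}: w = 12, v = 20
  {1, 3}: w = 10, v = 21
  {1, 4}: w = 10, v = 19
  {1, 5}: w = 16, v = 16
  {2, 3}: w = 6, v = 23
  {2, 4}: w = 6, v = 21
  {2, 5}: w = 12, v = 18
  {3, 4}: w = 4, v = 22
  {3, 5}: w = 10, v = 19
  {4, 5}: w = 10, v = 17
  {1, 2, 3}: w = 14, v = 32
  {1, 2, 4}: w = 14, v = 30
  {1, 2, 5}: w = 20 > 19, infeasible
  {1, 3, 4}: w = 12, v = 31
  {1, 3, 5}: w = 18, v = 28
  {1, 4, 5}: w = 18, v = 26
  {2, 3, 4}: w = 8, v = 33
  {2, 3, 5}: w = 14, v = 30
  {2, 4, 5}: w = 14, v = 28
  {3, 4, 5}: w = 12, v = 29
  {1, 2, 3, 4}: w = 16, v = 42
  {1, 2, 3, 5}: w = 22 > 19, infeasible
  {1, 2, 4, 5}: w = 22 > 19, infeasible
  {1, 3, 4, 5}: w = 20 > 19, infeasible
  {2, 3, 4, 5}: w = 16, v = 40
  {1, 2, 3, 4, 5}: w = 24 > 19, infeasible
Best feasible subset: items [1, 2, 3, 4]
Total weight: 16 <= 19, total value: 42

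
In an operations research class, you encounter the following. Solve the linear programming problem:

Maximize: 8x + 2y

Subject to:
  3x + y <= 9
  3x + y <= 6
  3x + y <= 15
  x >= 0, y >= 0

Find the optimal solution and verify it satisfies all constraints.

Feasible vertices: (0, 0), (0, 6), (2, 0)
Objective 8x + 2y at each vertex:
  (0, 0): 0
  (0, 6): 12
  (2, 0): 16
Maximum is 16 at (2, 0).
Verify constraints at (x, y) = (2, 0):
  3*2 + 1*0 = 6 <= 9
  3*2 + 1*0 = 6 <= 6 (active)
  3*2 + 1*0 = 6 <= 15
  x = 2 >= 0, y = 0 >= 0. All constraints satisfied.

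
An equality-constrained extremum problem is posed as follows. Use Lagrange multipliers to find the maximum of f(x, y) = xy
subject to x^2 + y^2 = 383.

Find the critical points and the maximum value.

Lagrange conditions: y = 2*lambda*x and x = 2*lambda*y
If x = 0 then y = 0, violating the constraint, so x, y != 0.
Dividing: y/x = x/y => x^2 = y^2 => y = x or y = -x
Constraint: 2x^2 = 383 => x^2 = 383/2 => x = +/-sqrt(383/2)
Critical points: (sqrt(383/2), sqrt(383/2)), (-sqrt(383/2), -sqrt(383/2)), (sqrt(383/2), -sqrt(383/2)), (-sqrt(383/2), sqrt(383/2))
  y = x:  xy = x^2 = 383/2  at (sqrt(383/2), sqrt(383/2)) and (-sqrt(383/2), -sqrt(383/2))
  y = -x: xy = -x^2 = -383/2 at (sqrt(383/2), -sqrt(383/2)) and (-sqrt(383/2), sqrt(383/2))
Maximum xy = 383/2 at (sqrt(383/2), sqrt(383/2)) and (-sqrt(383/2), -sqrt(383/2))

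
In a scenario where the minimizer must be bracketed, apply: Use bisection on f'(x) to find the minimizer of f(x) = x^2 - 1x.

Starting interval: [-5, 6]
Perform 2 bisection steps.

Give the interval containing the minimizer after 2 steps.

Finding critical point of f(x) = x^2 - 1x using bisection on f'(x) = 2x + -1.
f'(x) = 0 when x = 1/2.
Starting interval: [-5, 6]
Step 1: mid = 1/2, f'(mid) = 0, new interval = [1/2, 1/2]
Step 2: mid = 1/2, f'(mid) = 0, new interval = [1/2, 1/2]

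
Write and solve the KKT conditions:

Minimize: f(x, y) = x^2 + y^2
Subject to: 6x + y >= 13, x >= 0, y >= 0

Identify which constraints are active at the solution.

KKT conditions for min x^2 + y^2 s.t. 6x + 1y >= 13, x >= 0, y >= 0:
Stationarity: 2x = mu*6 + mu_x, 2y = mu*1 + mu_y, with mu, mu_x, mu_y >= 0
Complementary slackness: mu*(6x + y - 13) = 0, mu_x*x = 0, mu_y*y = 0
(0, 0) is infeasible (6*0 + 1*0 < 13), so if mu = 0 stationarity would force x = mu_x/2 >= 0, y = mu_y/2 >= 0 with mu_x*x = mu_y*y = 0, i.e. x = y = 0: contradiction. Hence mu > 0 and 6x + y = 13 is active.
Try x > 0, y > 0 (so mu_x = mu_y = 0): x = 6*mu/2, y = 1*mu/2
Substitute: 6*(6*mu/2) + 1*(1*mu/2) = 13
  mu*37/2 = 13 => mu = 26/37
x* = 78/37 > 0, y* = 13/37 > 0, consistent with mu_x = mu_y = 0.
f is convex and the constraints are linear, so this KKT point is the global minimum.
f* = 169/37
Active constraints: 6x + y >= 13 (holds with equality, mu = 26/37 > 0); x >= 0 and y >= 0 are inactive (mu_x = mu_y = 0).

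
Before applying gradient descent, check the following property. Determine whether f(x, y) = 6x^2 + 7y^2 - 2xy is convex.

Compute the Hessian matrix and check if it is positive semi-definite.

f(x,y) = 6x^2 + 7y^2 - 2xy
Hessian H = [[12, -2], [-2, 14]]
trace(H) = 26, det(H) = 164
Eigenvalues: (26 +/- sqrt(20)) / 2 = 15.24, 10.76
Since both eigenvalues > 0, f is convex.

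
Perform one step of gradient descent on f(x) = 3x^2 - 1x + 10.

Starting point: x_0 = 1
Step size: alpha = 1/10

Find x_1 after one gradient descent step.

f(x) = 3x^2 - 1x + 10
f'(x) = 6x - 1
f'(1) = 6*1 + (-1) = 5
x_1 = x_0 - alpha * f'(x_0) = 1 - 1/10 * 5 = 1/2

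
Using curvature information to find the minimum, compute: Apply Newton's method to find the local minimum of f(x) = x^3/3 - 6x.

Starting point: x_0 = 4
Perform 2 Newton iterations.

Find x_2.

f(x) = x^3/3 - 6x
f'(x) = x^2 - 6, f''(x) = 2x
Newton update: x_{n+1} = x_n - (x_n^2 - 6)/(2*x_n)
Step 1: x_0 = 4, f'=10, f''=8, x_1 = 11/4
Step 2: x_1 = 11/4, f'=25/16, f''=11/2, x_2 = 217/88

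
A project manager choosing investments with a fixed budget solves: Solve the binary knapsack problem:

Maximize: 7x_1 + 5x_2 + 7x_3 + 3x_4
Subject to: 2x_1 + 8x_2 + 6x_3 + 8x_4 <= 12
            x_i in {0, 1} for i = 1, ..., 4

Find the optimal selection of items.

Items: item 1 (v=7, w=2), item 2 (v=5, w=8), item 3 (v=7, w=6), item 4 (v=3, w=8)
Capacity: 12
Checking all 16 subsets (w = total weight, v = total value):
  {}: w = 0, v = 0
  {1}: w = 2, v = 7
  {2}: w = 8, v = 5
  {3}: w = 6, v = 7
  {4}: w = 8, v = 3
  {1, 2}: w = 10, v = 12
  {1, 3}: w = 8, v = 14
  {1, 4}: w = 10, v = 10
  {2, 3}: w = 14 > 12, infeasible
  {2, 4}: w = 16 > 12, infeasible
  {3, 4}: w = 14 > 12, infeasible
  {1, 2, 3}: w = 16 > 12, infeasible
  {1, 2, 4}: w = 18 > 12, infeasible
  {1, 3, 4}: w = 16 > 12, infeasible
  {2, 3, 4}: w = 22 > 12, infeasible
  {1, 2, 3, 4}: w = 24 > 12, infeasible
Best feasible subset: items [1, 3]
Total weight: 8 <= 12, total value: 14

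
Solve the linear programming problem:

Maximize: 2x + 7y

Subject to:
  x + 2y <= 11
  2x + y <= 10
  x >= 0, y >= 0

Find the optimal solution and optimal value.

Feasible vertices: (0, 0), (0, 11/2), (3, 4), (5, 0)
Objective 2x + 7y at each:
  (0, 0): 0
  (0, 11/2): 77/2
  (3, 4): 34
  (5, 0): 10
Maximum is 77/2 at (0, 11/2).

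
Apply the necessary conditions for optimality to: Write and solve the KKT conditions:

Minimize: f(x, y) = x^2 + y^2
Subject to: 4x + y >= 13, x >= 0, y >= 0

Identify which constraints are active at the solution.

KKT conditions for min x^2 + y^2 s.t. 4x + 1y >= 13, x >= 0, y >= 0:
Stationarity: 2x = mu*4 + mu_x, 2y = mu*1 + mu_y, with mu, mu_x, mu_y >= 0
Complementary slackness: mu*(4x + y - 13) = 0, mu_x*x = 0, mu_y*y = 0
(0, 0) is infeasible (4*0 + 1*0 < 13), so if mu = 0 stationarity would force x = mu_x/2 >= 0, y = mu_y/2 >= 0 with mu_x*x = mu_y*y = 0, i.e. x = y = 0: contradiction. Hence mu > 0 and 4x + y = 13 is active.
Try x > 0, y > 0 (so mu_x = mu_y = 0): x = 4*mu/2, y = 1*mu/2
Substitute: 4*(4*mu/2) + 1*(1*mu/2) = 13
  mu*17/2 = 13 => mu = 26/17
x* = 52/17 > 0, y* = 13/17 > 0, consistent with mu_x = mu_y = 0.
f is convex and the constraints are linear, so this KKT point is the global minimum.
f* = 169/17
Active constraints: 4x + y >= 13 (holds with equality, mu = 26/17 > 0); x >= 0 and y >= 0 are inactive (mu_x = mu_y = 0).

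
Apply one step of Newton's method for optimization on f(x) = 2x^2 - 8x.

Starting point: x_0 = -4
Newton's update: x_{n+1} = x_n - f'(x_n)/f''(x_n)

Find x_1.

f(x) = 2x^2 - 8x
f'(x) = 4x + (-8), f''(x) = 4
Newton step: x_1 = x_0 - f'(x_0)/f''(x_0)
f'(-4) = -24
x_1 = -4 - -24/4 = 2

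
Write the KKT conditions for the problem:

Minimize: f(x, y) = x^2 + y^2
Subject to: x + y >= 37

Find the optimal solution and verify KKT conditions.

KKT conditions for min x^2 + y^2 s.t. x + y >= 37:
Stationarity: 2x = mu, 2y = mu
So x = y = mu/2.
Complementary slackness: mu*(x + y - 37) = 0
Primal feasibility: x + y >= 37; dual feasibility: mu >= 0
If mu = 0 then x = y = 0, but 0 + 0 < 37 is infeasible, so the constraint is active.
Constraint active: x + y = 2*(mu/2) = 37 => mu = 37
x = y = 37/2, f = 1369/2
Verify: stationarity 2*(37/2) = 37 = mu; primal 37/2 + 37/2 = 37 >= 37; dual mu = 37 >= 0; complementary slackness 37*(37 - 37) = 0. All KKT conditions hold.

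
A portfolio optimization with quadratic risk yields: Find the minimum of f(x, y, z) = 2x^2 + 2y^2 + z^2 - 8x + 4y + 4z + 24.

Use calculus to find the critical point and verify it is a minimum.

f(x,y,z) = 2x^2 + 2y^2 + z^2 - 8x + 4y + 4z + 24
df/dx = 4x + (-8) = 0 => x = 2
df/dy = 4y + (4) = 0 => y = -1
df/dz = 2z + (4) = 0 => z = -2
f(2,-1,-2) = 2*(2)^2 + 2*(-1)^2 + 1*(-2)^2 + -8*(2) + 4*(-1) + 4*(-2) + 24 = 10
Hessian is diagonal with entries 4, 4, 2 > 0, confirmed minimum.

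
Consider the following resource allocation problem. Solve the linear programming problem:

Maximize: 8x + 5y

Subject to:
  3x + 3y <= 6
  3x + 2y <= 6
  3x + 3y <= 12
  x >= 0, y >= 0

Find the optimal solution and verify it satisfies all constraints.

Feasible vertices: (0, 0), (0, 2), (2, 0)
Objective 8x + 5y at each vertex:
  (0, 0): 0
  (0, 2): 10
  (2, 0): 16
Maximum is 16 at (2, 0).
Verify constraints at (x, y) = (2, 0):
  3*2 + 3*0 = 6 <= 6 (active)
  3*2 + 2*0 = 6 <= 6 (active)
  3*2 + 3*0 = 6 <= 12
  x = 2 >= 0, y = 0 >= 0. All constraints satisfied.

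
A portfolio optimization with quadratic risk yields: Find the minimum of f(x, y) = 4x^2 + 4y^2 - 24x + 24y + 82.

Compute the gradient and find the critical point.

f(x,y) = 4x^2 + 4y^2 - 24x + 24y + 82
df/dx = 8x + (-24) = 0  =>  x = 3
df/dy = 8y + (24) = 0  =>  y = -3
f(3, -3) = 4*(3)^2 + 4*(-3)^2 + -24*(3) + 24*(-3) + 82 = 10
Hessian is diagonal with entries 8, 8 > 0, so this is a minimum.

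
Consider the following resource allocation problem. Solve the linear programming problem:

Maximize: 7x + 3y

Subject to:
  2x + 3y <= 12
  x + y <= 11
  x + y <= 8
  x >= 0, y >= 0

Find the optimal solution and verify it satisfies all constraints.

Feasible vertices: (0, 0), (0, 4), (6, 0)
Objective 7x + 3y at each vertex:
  (0, 0): 0
  (0, 4): 12
  (6, 0): 42
Maximum is 42 at (6, 0).
Verify constraints at (x, y) = (6, 0):
  2*6 + 3*0 = 12 <= 12 (active)
  1*6 + 1*0 = 6 <= 11
  1*6 + 1*0 = 6 <= 8
  x = 6 >= 0, y = 0 >= 0. All constraints satisfied.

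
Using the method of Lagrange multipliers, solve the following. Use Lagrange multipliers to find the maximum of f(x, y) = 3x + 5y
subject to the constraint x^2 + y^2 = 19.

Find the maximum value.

Set up Lagrange conditions: grad f = lambda * grad g
  3 = 2*lambda*x
  5 = 2*lambda*y
From these: x/y = 3/5, so x = 3t, y = 5t for some t.
Substitute into constraint: (3t)^2 + (5t)^2 = 19
  t^2 * 34 = 19
  t = sqrt(19/34)
Maximum = 3*x + 5*y = (3^2 + 5^2)*t = 34 * sqrt(19/34) = sqrt(646)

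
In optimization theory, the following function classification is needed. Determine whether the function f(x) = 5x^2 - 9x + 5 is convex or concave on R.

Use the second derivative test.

f(x) = 5x^2 - 9x + 5
f'(x) = 10x - 9
f''(x) = 10
Since f''(x) = 10 > 0 for all x, f is convex on R.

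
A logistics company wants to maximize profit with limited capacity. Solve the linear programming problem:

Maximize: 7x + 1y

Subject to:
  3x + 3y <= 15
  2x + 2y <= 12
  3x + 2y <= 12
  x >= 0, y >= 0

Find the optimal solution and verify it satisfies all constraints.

Feasible vertices: (0, 0), (0, 5), (2, 3), (4, 0)
Objective 7x + 1y at each vertex:
  (0, 0): 0
  (0, 5): 5
  (2, 3): 17
  (4, 0): 28
Maximum is 28 at (4, 0).
Verify constraints at (x, y) = (4, 0):
  3*4 + 3*0 = 12 <= 15
  2*4 + 2*0 = 8 <= 12
  3*4 + 2*0 = 12 <= 12 (active)
  x = 4 >= 0, y = 0 >= 0. All constraints satisfied.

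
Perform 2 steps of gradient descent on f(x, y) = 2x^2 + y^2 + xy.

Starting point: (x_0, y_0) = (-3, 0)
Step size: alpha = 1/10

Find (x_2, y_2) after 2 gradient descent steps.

f(x,y) = 2x^2 + y^2 + xy
grad_x = 4x + 1y, grad_y = 2y + 1x
Step 1: grad = (-12, -3), (-9/5, 3/10)
Step 2: grad = (-69/10, -6/5), (-111/100, 21/50)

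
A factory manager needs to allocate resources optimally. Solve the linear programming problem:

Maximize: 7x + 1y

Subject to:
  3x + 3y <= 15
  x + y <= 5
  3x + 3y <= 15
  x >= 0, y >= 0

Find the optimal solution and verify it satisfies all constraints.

Feasible vertices: (0, 0), (0, 5), (5, 0)
Objective 7x + 1y at each vertex:
  (0, 0): 0
  (0, 5): 5
  (5, 0): 35
Maximum is 35 at (5, 0).
Verify constraints at (x, y) = (5, 0):
  3*5 + 3*0 = 15 <= 15 (active)
  1*5 + 1*0 = 5 <= 5 (active)
  3*5 + 3*0 = 15 <= 15 (active)
  x = 5 >= 0, y = 0 >= 0. All constraints satisfied.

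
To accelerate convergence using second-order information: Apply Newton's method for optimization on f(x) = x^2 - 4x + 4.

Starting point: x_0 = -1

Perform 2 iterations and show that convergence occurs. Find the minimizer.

f(x) = x^2 - 4x + 4, f'(x) = 2x + (-4), f''(x) = 2
Step 1: f'(-1) = -6, x_1 = -1 - -6/2 = 2
Step 2: f'(2) = 0, x_2 = 2 (converged)
Newton's method converges in 1 step for quadratics.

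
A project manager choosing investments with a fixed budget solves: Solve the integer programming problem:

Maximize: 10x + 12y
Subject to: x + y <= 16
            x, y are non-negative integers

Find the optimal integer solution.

Objective: 10x + 12y, constraint: x + y <= 16
Coefficient of y is 12 > coefficient of x is 10, so allocate the entire budget to y.
Optimal: x = 0, y = 16, value = 192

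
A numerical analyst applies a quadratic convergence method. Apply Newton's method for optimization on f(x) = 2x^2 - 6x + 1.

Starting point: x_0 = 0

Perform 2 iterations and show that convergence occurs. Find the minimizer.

f(x) = 2x^2 - 6x + 1, f'(x) = 4x + (-6), f''(x) = 4
Step 1: f'(0) = -6, x_1 = 0 - -6/4 = 3/2
Step 2: f'(3/2) = 0, x_2 = 3/2 (converged)
Newton's method converges in 1 step for quadratics.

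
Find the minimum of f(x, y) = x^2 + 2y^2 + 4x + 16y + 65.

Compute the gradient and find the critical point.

f(x,y) = x^2 + 2y^2 + 4x + 16y + 65
df/dx = 2x + (4) = 0  =>  x = -2
df/dy = 4y + (16) = 0  =>  y = -4
f(-2, -4) = 1*(-2)^2 + 2*(-4)^2 + 4*(-2) + 16*(-4) + 65 = 29
Hessian is diagonal with entries 2, 4 > 0, so this is a minimum.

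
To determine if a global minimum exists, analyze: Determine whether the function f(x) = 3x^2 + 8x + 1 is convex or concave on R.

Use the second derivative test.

f(x) = 3x^2 + 8x + 1
f'(x) = 6x + 8
f''(x) = 6
Since f''(x) = 6 > 0 for all x, f is convex on R.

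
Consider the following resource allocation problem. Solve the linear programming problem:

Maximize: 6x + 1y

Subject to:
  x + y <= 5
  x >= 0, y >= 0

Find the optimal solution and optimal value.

The feasible region has vertices at [(0, 0), (5, 0), (0, 5)].
Checking objective 6x + 1y at each vertex:
  (0, 0): 6*0 + 1*0 = 0
  (5, 0): 6*5 + 1*0 = 30
  (0, 5): 6*0 + 1*5 = 5
Maximum is 30 at (5, 0).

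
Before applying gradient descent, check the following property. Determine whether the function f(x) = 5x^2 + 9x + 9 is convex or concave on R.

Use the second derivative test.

f(x) = 5x^2 + 9x + 9
f'(x) = 10x + 9
f''(x) = 10
Since f''(x) = 10 > 0 for all x, f is convex on R.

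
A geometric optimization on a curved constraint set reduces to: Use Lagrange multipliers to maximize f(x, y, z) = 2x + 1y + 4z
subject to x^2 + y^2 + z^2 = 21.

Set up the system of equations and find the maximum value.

Lagrange conditions: 2 = 2*lambda*x, 1 = 2*lambda*y, 4 = 2*lambda*z
So x:2 = y:1 = z:4, i.e. x = 2t, y = 1t, z = 4t
Constraint: t^2*(2^2 + 1^2 + 4^2) = 21
  t^2 * 21 = 21  =>  t = sqrt(1)
Maximum = 2*2t + 1*1t + 4*4t = 21*sqrt(1) = 21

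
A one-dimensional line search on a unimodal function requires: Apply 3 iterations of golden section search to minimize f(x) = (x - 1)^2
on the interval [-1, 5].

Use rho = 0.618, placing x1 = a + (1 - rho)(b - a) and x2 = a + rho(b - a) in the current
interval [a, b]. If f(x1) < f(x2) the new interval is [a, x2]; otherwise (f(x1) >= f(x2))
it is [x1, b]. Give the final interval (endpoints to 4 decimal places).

Golden section search for min of f(x) = (x - 1)^2 on [-1, 5].
Each step: x1 = a + (1 - rho)(b - a), x2 = a + rho(b - a); if f(x1) < f(x2) keep [a, x2], otherwise keep [x1, b].
Step 1: [-1.0000, 5.0000], x1=1.2920 (f=0.0853), x2=2.7080 (f=2.9173); f(x1) < f(x2) => keep [-1.0000, 2.7080]
Step 2: [-1.0000, 2.7080], x1=0.4165 (f=0.3405), x2=1.2915 (f=0.0850); f(x1) > f(x2) => keep [0.4165, 2.7080]
Step 3: [0.4165, 2.7080], x1=1.2918 (f=0.0852), x2=1.8326 (f=0.6933); f(x1) < f(x2) => keep [0.4165, 1.8326]
Final interval: [0.4165, 1.8326]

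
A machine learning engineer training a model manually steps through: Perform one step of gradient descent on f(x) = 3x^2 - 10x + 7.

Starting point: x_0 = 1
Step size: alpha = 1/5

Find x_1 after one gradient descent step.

f(x) = 3x^2 - 10x + 7
f'(x) = 6x - 10
f'(1) = 6*1 + (-10) = -4
x_1 = x_0 - alpha * f'(x_0) = 1 - 1/5 * -4 = 9/5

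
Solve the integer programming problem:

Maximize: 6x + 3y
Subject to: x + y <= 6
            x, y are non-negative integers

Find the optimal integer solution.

Objective: 6x + 3y, constraint: x + y <= 6
Coefficient of x is 6 >= coefficient of y is 3, so allocate the entire budget to x.
Optimal: x = 6, y = 0, value = 36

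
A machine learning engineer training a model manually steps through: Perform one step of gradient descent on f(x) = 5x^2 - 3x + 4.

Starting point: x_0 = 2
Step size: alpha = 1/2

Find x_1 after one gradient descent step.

f(x) = 5x^2 - 3x + 4
f'(x) = 10x - 3
f'(2) = 10*2 + (-3) = 17
x_1 = x_0 - alpha * f'(x_0) = 2 - 1/2 * 17 = -13/2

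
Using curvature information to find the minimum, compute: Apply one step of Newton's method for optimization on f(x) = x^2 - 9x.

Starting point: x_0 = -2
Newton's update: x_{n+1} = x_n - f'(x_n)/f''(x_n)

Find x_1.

f(x) = x^2 - 9x
f'(x) = 2x + (-9), f''(x) = 2
Newton step: x_1 = x_0 - f'(x_0)/f''(x_0)
f'(-2) = -13
x_1 = -2 - -13/2 = 9/2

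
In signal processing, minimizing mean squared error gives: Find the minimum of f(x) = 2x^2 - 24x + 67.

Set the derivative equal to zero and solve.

f(x) = 2x^2 - 24x + 67
f'(x) = 4x + (-24) = 0
x = 24/4 = 6
f(6) = -5
Since f''(x) = 4 > 0, this is a minimum.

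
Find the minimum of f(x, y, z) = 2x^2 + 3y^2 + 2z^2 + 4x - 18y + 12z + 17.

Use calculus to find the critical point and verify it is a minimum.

f(x,y,z) = 2x^2 + 3y^2 + 2z^2 + 4x - 18y + 12z + 17
df/dx = 4x + (4) = 0 => x = -1
df/dy = 6y + (-18) = 0 => y = 3
df/dz = 4z + (12) = 0 => z = -3
f(-1,3,-3) = 2*(-1)^2 + 3*(3)^2 + 2*(-3)^2 + 4*(-1) + -18*(3) + 12*(-3) + 17 = -30
Hessian is diagonal with entries 4, 6, 4 > 0, confirmed minimum.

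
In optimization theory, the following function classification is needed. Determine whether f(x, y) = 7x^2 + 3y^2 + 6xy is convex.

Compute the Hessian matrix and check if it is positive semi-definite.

f(x,y) = 7x^2 + 3y^2 + 6xy
Hessian H = [[14, 6], [6, 6]]
trace(H) = 20, det(H) = 48
Eigenvalues: (20 +/- sqrt(208)) / 2 = 17.21, 2.789
Since both eigenvalues > 0, f is convex.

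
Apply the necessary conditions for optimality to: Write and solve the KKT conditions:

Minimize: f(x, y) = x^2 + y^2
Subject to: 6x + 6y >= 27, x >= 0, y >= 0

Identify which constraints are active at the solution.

KKT conditions for min x^2 + y^2 s.t. 6x + 6y >= 27, x >= 0, y >= 0:
Stationarity: 2x = mu*6 + mu_x, 2y = mu*6 + mu_y, with mu, mu_x, mu_y >= 0
Complementary slackness: mu*(6x + 6y - 27) = 0, mu_x*x = 0, mu_y*y = 0
(0, 0) is infeasible (6*0 + 6*0 < 27), so if mu = 0 stationarity would force x = mu_x/2 >= 0, y = mu_y/2 >= 0 with mu_x*x = mu_y*y = 0, i.e. x = y = 0: contradiction. Hence mu > 0 and 6x + 6y = 27 is active.
Try x > 0, y > 0 (so mu_x = mu_y = 0): x = 6*mu/2, y = 6*mu/2
Substitute: 6*(6*mu/2) + 6*(6*mu/2) = 27
  mu*72/2 = 27 => mu = 3/4
x* = 9/4 > 0, y* = 9/4 > 0, consistent with mu_x = mu_y = 0.
f is convex and the constraints are linear, so this KKT point is the global minimum.
f* = 81/8
Active constraints: 6x + 6y >= 27 (holds with equality, mu = 3/4 > 0); x >= 0 and y >= 0 are inactive (mu_x = mu_y = 0).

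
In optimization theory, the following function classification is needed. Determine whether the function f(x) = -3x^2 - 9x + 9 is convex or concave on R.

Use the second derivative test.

f(x) = -3x^2 - 9x + 9
f'(x) = -6x - 9
f''(x) = -6
Since f''(x) = -6 < 0 for all x, f is concave on R.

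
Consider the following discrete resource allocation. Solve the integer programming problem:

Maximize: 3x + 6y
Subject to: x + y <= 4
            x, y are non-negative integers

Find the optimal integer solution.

Objective: 3x + 6y, constraint: x + y <= 4
Coefficient of y is 6 > coefficient of x is 3, so allocate the entire budget to y.
Optimal: x = 0, y = 4, value = 24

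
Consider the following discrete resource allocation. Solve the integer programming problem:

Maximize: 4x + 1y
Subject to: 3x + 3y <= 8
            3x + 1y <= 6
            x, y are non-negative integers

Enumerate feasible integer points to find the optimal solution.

Constraint 1: 3x + 3y <= 8
Constraint 2: 3x + 1y <= 6
Feasible x range (need y >= 0): 0 <= x <= min(8/3, 6/3) => x in {0, ..., 2}.
Enumerate feasible integer points row by row (the coefficient of y is 1 > 0, so for each x the largest feasible y gives the best value):
  x = 0: y <= min((8 - 3*0)/3, (6 - 3*0)/1) => y in {0, ..., 2}; best 4*0 + 1*2 = 2
  x = 1: y <= min((8 - 3*1)/3, (6 - 3*1)/1) => y in {0, ..., 1}; best 4*1 + 1*1 = 5
  x = 2: y <= min((8 - 3*2)/3, (6 - 3*2)/1) => y in {0}; best 4*2 + 1*0 = 8
The maximum 4x + 1y = 8 is achieved at x = 2, y = 0.
Check: 3*2 + 3*0 = 6 <= 8 and 3*2 + 1*0 = 6 <= 6.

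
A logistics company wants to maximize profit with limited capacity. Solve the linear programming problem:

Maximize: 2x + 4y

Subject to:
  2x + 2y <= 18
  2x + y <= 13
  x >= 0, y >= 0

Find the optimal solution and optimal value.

Feasible vertices: (0, 0), (0, 9), (4, 5), (13/2, 0)
Objective 2x + 4y at each:
  (0, 0): 0
  (0, 9): 36
  (4, 5): 28
  (13/2, 0): 13
Maximum is 36 at (0, 9).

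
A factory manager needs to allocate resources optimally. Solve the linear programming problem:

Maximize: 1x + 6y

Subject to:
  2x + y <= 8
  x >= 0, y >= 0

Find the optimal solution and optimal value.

The feasible region has vertices at [(0, 0), (4, 0), (0, 8)].
Checking objective 1x + 6y at each vertex:
  (0, 0): 1*0 + 6*0 = 0
  (4, 0): 1*4 + 6*0 = 4
  (0, 8): 1*0 + 6*8 = 48
Maximum is 48 at (0, 8).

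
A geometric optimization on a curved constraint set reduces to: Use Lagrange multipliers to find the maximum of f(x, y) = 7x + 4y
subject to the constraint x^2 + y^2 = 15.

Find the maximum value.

Set up Lagrange conditions: grad f = lambda * grad g
  7 = 2*lambda*x
  4 = 2*lambda*y
From these: x/y = 7/4, so x = 7t, y = 4t for some t.
Substitute into constraint: (7t)^2 + (4t)^2 = 15
  t^2 * 65 = 15
  t = sqrt(15/65)
Maximum = 7*x + 4*y = (7^2 + 4^2)*t = 65 * sqrt(15/65) = sqrt(975)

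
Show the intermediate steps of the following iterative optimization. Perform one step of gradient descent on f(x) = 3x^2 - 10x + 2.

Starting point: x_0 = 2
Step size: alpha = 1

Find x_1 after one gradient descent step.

f(x) = 3x^2 - 10x + 2
f'(x) = 6x - 10
f'(2) = 6*2 + (-10) = 2
x_1 = x_0 - alpha * f'(x_0) = 2 - 1 * 2 = 0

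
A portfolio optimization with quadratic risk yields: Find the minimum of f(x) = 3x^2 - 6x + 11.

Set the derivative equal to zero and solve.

f(x) = 3x^2 - 6x + 11
f'(x) = 6x + (-6) = 0
x = 6/6 = 1
f(1) = 8
Since f''(x) = 6 > 0, this is a minimum.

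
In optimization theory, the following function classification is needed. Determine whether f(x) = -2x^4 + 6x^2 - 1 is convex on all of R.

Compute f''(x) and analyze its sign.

f(x) = -2x^4 + 6x^2 - 1
f'(x) = -8x^3 + 12x
f''(x) = -24x^2 + 12
f''(x) = -24x^2 + 12 -> -inf as |x| -> inf
Therefore, f is not globally convex on R.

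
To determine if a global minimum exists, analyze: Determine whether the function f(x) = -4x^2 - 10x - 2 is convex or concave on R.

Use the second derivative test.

f(x) = -4x^2 - 10x - 2
f'(x) = -8x - 10
f''(x) = -8
Since f''(x) = -8 < 0 for all x, f is concave on R.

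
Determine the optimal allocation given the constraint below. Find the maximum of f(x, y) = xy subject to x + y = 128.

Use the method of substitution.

Substitute y = 128 - x into f(x,y) = xy:
g(x) = x(128 - x) = 128x - x^2
g'(x) = 128 - 2x = 0  =>  x = 64
y = 128 - 64 = 64
Maximum value = 64 * 64 = 4096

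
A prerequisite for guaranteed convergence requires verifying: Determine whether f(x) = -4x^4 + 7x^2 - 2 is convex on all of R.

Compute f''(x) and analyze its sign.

f(x) = -4x^4 + 7x^2 - 2
f'(x) = -16x^3 + 14x
f''(x) = -48x^2 + 14
f''(x) = -48x^2 + 14 -> -inf as |x| -> inf
Therefore, f is not globally convex on R.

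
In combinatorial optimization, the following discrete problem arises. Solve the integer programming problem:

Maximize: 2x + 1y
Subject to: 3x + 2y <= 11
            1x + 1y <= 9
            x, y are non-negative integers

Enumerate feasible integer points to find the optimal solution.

Constraint 1: 3x + 2y <= 11
Constraint 2: 1x + 1y <= 9
Feasible x range (need y >= 0): 0 <= x <= min(11/3, 9/1) => x in {0, ..., 3}.
Enumerate feasible integer points row by row (the coefficient of y is 1 > 0, so for each x the largest feasible y gives the best value):
  x = 0: y <= min((11 - 3*0)/2, (9 - 1*0)/1) => y in {0, ..., 5}; best 2*0 + 1*5 = 5
  x = 1: y <= min((11 - 3*1)/2, (9 - 1*1)/1) => y in {0, ..., 4}; best 2*1 + 1*4 = 6
  x = 2: y <= min((11 - 3*2)/2, (9 - 1*2)/1) => y in {0, ..., 2}; best 2*2 + 1*2 = 6
  x = 3: y <= min((11 - 3*3)/2, (9 - 1*3)/1) => y in {0, ..., 1}; best 2*3 + 1*1 = 7
The maximum 2x + 1y = 7 is achieved at x = 3, y = 1.
Check: 3*3 + 2*1 = 11 <= 11 and 1*3 + 1*1 = 4 <= 9.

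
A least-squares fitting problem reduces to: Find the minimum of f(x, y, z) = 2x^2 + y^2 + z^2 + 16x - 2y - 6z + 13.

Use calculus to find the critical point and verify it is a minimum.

f(x,y,z) = 2x^2 + y^2 + z^2 + 16x - 2y - 6z + 13
df/dx = 4x + (16) = 0 => x = -4
df/dy = 2y + (-2) = 0 => y = 1
df/dz = 2z + (-6) = 0 => z = 3
f(-4,1,3) = 2*(-4)^2 + 1*(1)^2 + 1*(3)^2 + 16*(-4) + -2*(1) + -6*(3) + 13 = -29
Hessian is diagonal with entries 4, 2, 2 > 0, confirmed minimum.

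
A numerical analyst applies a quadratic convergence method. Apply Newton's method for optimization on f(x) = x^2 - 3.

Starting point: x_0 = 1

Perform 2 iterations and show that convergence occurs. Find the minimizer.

f(x) = x^2 - 3, f'(x) = 2x + (0), f''(x) = 2
Step 1: f'(1) = 2, x_1 = 1 - 2/2 = 0
Step 2: f'(0) = 0, x_2 = 0 (converged)
Newton's method converges in 1 step for quadratics.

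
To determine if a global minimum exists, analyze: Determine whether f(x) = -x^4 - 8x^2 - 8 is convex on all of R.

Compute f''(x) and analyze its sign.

f(x) = -x^4 - 8x^2 - 8
f'(x) = -4x^3 + -16x
f''(x) = -12x^2 + -16
f''(x) = -12x^2 + -16 <= -16 < 0 for all x
Therefore, f is concave on R.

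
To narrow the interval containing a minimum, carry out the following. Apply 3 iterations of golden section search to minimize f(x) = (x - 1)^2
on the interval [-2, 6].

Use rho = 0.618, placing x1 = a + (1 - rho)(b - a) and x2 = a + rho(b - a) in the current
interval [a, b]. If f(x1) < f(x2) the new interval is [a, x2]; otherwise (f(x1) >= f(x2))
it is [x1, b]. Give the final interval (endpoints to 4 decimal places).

Golden section search for min of f(x) = (x - 1)^2 on [-2, 6].
Each step: x1 = a + (1 - rho)(b - a), x2 = a + rho(b - a); if f(x1) < f(x2) keep [a, x2], otherwise keep [x1, b].
Step 1: [-2.0000, 6.0000], x1=1.0560 (f=0.0031), x2=2.9440 (f=3.7791); f(x1) < f(x2) => keep [-2.0000, 2.9440]
Step 2: [-2.0000, 2.9440], x1=-0.1114 (f=1.2352), x2=1.0554 (f=0.0031); f(x1) > f(x2) => keep [-0.1114, 2.9440]
Step 3: [-0.1114, 2.9440], x1=1.0558 (f=0.0031), x2=1.7768 (f=0.6035); f(x1) < f(x2) => keep [-0.1114, 1.7768]
Final interval: [-0.1114, 1.7768]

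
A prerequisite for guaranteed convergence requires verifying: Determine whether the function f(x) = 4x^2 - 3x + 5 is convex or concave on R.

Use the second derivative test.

f(x) = 4x^2 - 3x + 5
f'(x) = 8x - 3
f''(x) = 8
Since f''(x) = 8 > 0 for all x, f is convex on R.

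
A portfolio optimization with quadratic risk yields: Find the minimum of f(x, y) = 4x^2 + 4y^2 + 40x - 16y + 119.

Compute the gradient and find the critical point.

f(x,y) = 4x^2 + 4y^2 + 40x - 16y + 119
df/dx = 8x + (40) = 0  =>  x = -5
df/dy = 8y + (-16) = 0  =>  y = 2
f(-5, 2) = 4*(-5)^2 + 4*(2)^2 + 40*(-5) + -16*(2) + 119 = 3
Hessian is diagonal with entries 8, 8 > 0, so this is a minimum.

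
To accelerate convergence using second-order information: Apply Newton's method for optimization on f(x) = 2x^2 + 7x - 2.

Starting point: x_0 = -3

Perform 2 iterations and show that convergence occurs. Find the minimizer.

f(x) = 2x^2 + 7x - 2, f'(x) = 4x + (7), f''(x) = 4
Step 1: f'(-3) = -5, x_1 = -3 - -5/4 = -7/4
Step 2: f'(-7/4) = 0, x_2 = -7/4 (converged)
Newton's method converges in 1 step for quadratics.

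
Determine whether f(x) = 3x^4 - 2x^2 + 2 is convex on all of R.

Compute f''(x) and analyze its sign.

f(x) = 3x^4 - 2x^2 + 2
f'(x) = 12x^3 + -4x
f''(x) = 36x^2 + -4
f''(0) = -4 < 0, so not convex near x = 0
Therefore, f is not globally convex on R.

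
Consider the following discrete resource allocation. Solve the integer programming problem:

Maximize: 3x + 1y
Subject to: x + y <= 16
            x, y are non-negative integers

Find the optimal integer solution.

Objective: 3x + 1y, constraint: x + y <= 16
Coefficient of x is 3 >= coefficient of y is 1, so allocate the entire budget to x.
Optimal: x = 16, y = 0, value = 48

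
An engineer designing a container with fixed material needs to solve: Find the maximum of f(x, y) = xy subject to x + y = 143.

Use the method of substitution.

Substitute y = 143 - x into f(x,y) = xy:
g(x) = x(143 - x) = 143x - x^2
g'(x) = 143 - 2x = 0  =>  x = 143/2
y = 143 - 143/2 = 143/2
Maximum value = (143/2) * (143/2) = 20449/4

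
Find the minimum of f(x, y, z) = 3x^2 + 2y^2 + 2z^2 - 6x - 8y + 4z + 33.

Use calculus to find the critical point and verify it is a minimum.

f(x,y,z) = 3x^2 + 2y^2 + 2z^2 - 6x - 8y + 4z + 33
df/dx = 6x + (-6) = 0 => x = 1
df/dy = 4y + (-8) = 0 => y = 2
df/dz = 4z + (4) = 0 => z = -1
f(1,2,-1) = 3*(1)^2 + 2*(2)^2 + 2*(-1)^2 + -6*(1) + -8*(2) + 4*(-1) + 33 = 20
Hessian is diagonal with entries 6, 4, 4 > 0, confirmed minimum.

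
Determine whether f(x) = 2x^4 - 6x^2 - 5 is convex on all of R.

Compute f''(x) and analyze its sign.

f(x) = 2x^4 - 6x^2 - 5
f'(x) = 8x^3 + -12x
f''(x) = 24x^2 + -12
f''(0) = -12 < 0, so not convex near x = 0
Therefore, f is not globally convex on R.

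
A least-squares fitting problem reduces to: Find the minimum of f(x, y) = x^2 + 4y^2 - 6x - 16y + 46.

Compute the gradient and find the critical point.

f(x,y) = x^2 + 4y^2 - 6x - 16y + 46
df/dx = 2x + (-6) = 0  =>  x = 3
df/dy = 8y + (-16) = 0  =>  y = 2
f(3, 2) = 1*(3)^2 + 4*(2)^2 + -6*(3) + -16*(2) + 46 = 21
Hessian is diagonal with entries 2, 8 > 0, so this is a minimum.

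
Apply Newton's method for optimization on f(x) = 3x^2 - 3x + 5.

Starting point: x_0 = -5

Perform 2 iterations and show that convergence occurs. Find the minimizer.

f(x) = 3x^2 - 3x + 5, f'(x) = 6x + (-3), f''(x) = 6
Step 1: f'(-5) = -33, x_1 = -5 - -33/6 = 1/2
Step 2: f'(1/2) = 0, x_2 = 1/2 (converged)
Newton's method converges in 1 step for quadratics.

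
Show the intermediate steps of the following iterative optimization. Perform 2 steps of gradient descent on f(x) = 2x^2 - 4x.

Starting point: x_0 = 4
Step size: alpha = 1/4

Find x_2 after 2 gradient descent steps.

f(x) = 2x^2 - 4x, f'(x) = 4x + (-4)
Step 1: f'(4) = 12, x_1 = 4 - 1/4 * 12 = 1
Step 2: f'(1) = 0, x_2 = 1 - 1/4 * 0 = 1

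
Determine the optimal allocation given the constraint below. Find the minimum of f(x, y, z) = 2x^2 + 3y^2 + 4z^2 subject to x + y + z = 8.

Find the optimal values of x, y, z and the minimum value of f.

Using Lagrange multipliers on f = 2x^2 + 3y^2 + 4z^2 with constraint x + y + z = 8:
Conditions: 2*2*x = lambda, 2*3*y = lambda, 2*4*z = lambda
So x = lambda/4, y = lambda/6, z = lambda/8
Substituting into constraint: lambda * (13/24) = 8
lambda = 192/13
x = 48/13, y = 32/13, z = 24/13
Minimum value = 768/13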